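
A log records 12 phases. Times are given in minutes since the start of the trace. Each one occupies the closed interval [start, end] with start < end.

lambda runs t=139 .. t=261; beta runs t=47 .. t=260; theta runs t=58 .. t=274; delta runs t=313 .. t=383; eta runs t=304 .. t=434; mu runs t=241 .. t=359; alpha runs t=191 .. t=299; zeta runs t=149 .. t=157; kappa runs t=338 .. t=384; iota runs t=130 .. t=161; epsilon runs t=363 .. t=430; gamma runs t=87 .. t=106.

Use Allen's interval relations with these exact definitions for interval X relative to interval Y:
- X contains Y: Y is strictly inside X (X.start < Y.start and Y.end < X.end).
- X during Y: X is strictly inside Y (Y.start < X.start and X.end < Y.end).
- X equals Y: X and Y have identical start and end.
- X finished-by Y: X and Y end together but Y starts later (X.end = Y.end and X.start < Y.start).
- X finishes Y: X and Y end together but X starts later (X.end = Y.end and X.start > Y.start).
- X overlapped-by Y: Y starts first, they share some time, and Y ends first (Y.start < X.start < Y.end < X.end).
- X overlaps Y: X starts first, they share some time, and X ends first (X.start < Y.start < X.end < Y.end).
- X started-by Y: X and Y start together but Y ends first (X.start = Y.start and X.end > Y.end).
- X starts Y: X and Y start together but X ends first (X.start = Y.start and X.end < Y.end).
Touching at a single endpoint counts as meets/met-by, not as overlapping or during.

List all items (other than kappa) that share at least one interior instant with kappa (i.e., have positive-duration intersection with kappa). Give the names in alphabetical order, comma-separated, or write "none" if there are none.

Target kappa = [t=338, t=384].
alpha [t=191, t=299] → before → no.
beta [t=47, t=260] → before → no.
delta [t=313, t=383] → overlaps → yes.
epsilon [t=363, t=430] → overlapped-by → yes.
eta [t=304, t=434] → contains → yes.
gamma [t=87, t=106] → before → no.
iota [t=130, t=161] → before → no.
lambda [t=139, t=261] → before → no.
mu [t=241, t=359] → overlaps → yes.
theta [t=58, t=274] → before → no.
zeta [t=149, t=157] → before → no.
Result: delta, epsilon, eta, mu.

delta, epsilon, eta, mu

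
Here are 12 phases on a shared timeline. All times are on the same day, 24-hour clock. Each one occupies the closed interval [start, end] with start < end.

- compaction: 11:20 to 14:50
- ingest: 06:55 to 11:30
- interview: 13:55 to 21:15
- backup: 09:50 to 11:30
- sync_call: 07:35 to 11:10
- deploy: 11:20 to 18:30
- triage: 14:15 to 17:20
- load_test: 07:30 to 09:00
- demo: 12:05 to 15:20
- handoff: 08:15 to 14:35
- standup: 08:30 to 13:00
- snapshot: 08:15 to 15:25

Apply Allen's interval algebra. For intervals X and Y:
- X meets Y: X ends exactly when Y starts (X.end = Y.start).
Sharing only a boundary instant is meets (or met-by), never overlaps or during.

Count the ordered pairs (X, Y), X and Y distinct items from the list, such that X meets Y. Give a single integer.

0

Checking all 132 ordered pairs for relation 'meets'; matching pairs in alphabetical order:
No pair satisfies it.
Count: 0.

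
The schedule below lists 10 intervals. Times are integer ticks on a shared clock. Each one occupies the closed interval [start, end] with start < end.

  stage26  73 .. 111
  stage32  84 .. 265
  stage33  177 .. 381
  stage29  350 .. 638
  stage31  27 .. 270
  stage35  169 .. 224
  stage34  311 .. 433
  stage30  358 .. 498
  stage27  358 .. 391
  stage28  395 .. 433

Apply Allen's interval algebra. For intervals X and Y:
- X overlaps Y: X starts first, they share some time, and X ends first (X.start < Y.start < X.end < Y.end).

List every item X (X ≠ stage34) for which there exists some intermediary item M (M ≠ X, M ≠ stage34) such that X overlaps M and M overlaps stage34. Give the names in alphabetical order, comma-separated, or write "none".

Target stage34 = [311, 433].
Intermediaries M with M overlaps stage34: stage33.
Via stage33 — items with X overlaps stage33: stage31, stage32, stage35.
Union: stage31, stage32, stage35.

stage31, stage32, stage35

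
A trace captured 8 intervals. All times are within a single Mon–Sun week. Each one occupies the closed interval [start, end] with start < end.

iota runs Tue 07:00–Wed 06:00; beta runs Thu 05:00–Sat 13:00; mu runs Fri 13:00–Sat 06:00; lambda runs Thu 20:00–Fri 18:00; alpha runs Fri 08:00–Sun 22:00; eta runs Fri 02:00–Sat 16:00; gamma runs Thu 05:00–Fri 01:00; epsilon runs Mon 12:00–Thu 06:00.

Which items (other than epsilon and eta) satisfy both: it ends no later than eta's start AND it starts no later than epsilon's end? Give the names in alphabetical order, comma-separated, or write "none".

gamma, iota

Conditions: its end is no later than eta's start (X.end <= Fri 02:00) AND its start is no later than epsilon's end (X.start <= Thu 06:00).
alpha: end Sun 22:00 <= Fri 02:00? ✗; start Fri 08:00 <= Thu 06:00? ✗ → no.
beta: end Sat 13:00 <= Fri 02:00? ✗; start Thu 05:00 <= Thu 06:00? ✓ → no.
gamma: end Fri 01:00 <= Fri 02:00? ✓; start Thu 05:00 <= Thu 06:00? ✓ → yes.
iota: end Wed 06:00 <= Fri 02:00? ✓; start Tue 07:00 <= Thu 06:00? ✓ → yes.
lambda: end Fri 18:00 <= Fri 02:00? ✗; start Thu 20:00 <= Thu 06:00? ✗ → no.
mu: end Sat 06:00 <= Fri 02:00? ✗; start Fri 13:00 <= Thu 06:00? ✗ → no.
Result: gamma, iota.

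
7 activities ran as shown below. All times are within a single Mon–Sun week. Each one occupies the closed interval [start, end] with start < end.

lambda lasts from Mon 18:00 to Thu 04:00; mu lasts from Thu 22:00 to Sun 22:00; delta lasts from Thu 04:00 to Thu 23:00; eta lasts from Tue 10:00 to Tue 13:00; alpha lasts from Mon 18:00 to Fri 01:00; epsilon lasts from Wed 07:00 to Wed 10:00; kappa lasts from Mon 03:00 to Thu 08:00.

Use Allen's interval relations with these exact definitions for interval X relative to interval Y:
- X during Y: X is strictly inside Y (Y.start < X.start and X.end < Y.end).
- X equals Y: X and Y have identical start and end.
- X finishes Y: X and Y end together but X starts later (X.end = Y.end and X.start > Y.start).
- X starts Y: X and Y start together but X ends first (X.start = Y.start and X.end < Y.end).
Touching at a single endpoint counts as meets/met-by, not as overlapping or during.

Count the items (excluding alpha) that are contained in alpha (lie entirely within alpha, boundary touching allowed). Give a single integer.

4

Target alpha = [Mon 18:00, Fri 01:00].
delta [Thu 04:00, Thu 23:00] → during → counts.
epsilon [Wed 07:00, Wed 10:00] → during → counts.
eta [Tue 10:00, Tue 13:00] → during → counts.
kappa [Mon 03:00, Thu 08:00] → overlaps → no.
lambda [Mon 18:00, Thu 04:00] → starts → counts.
mu [Thu 22:00, Sun 22:00] → overlapped-by → no.
Total: 4.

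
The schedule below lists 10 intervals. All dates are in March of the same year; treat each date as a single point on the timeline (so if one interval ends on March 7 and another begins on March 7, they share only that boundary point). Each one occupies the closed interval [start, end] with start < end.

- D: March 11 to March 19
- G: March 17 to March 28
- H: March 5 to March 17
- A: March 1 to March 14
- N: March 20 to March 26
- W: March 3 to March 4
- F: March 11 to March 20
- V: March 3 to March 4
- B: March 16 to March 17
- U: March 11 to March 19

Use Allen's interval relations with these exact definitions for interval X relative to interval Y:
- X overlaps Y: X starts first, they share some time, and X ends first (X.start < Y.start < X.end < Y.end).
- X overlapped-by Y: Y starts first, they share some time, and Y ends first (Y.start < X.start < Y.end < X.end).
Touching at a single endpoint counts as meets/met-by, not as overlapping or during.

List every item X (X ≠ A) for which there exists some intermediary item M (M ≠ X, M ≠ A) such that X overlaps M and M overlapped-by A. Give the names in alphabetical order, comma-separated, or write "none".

Target A = [March 1, March 14].
Intermediaries M with M overlapped-by A: D, F, H, U.
Via D — items with X overlaps D: H.
Via F — items with X overlaps F: H.
Via H — items with X overlaps H: none.
Via U — items with X overlaps U: H.
Union: H.

H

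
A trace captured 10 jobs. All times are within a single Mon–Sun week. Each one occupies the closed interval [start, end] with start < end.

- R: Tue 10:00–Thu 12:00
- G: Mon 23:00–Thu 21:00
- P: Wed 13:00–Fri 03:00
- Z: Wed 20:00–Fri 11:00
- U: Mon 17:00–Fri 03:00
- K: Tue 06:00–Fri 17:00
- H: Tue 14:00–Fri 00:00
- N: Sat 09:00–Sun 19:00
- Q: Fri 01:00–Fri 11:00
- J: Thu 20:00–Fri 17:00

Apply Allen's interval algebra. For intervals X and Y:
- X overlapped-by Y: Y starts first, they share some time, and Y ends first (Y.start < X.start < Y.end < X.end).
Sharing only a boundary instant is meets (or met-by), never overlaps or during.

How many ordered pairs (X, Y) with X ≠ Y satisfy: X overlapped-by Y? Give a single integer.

Checking all 90 ordered pairs for relation 'overlapped-by'; matching pairs in alphabetical order:
(H, G): H overlapped-by G ✓
(H, R): H overlapped-by R ✓
(J, G): J overlapped-by G ✓
(J, H): J overlapped-by H ✓
(J, P): J overlapped-by P ✓
(J, U): J overlapped-by U ✓
(J, Z): J overlapped-by Z ✓
(K, G): K overlapped-by G ✓
(K, U): K overlapped-by U ✓
(P, G): P overlapped-by G ✓
(P, H): P overlapped-by H ✓
(P, R): P overlapped-by R ✓
(Q, P): Q overlapped-by P ✓
(Q, U): Q overlapped-by U ✓
(Z, G): Z overlapped-by G ✓
(Z, H): Z overlapped-by H ✓
(Z, P): Z overlapped-by P ✓
(Z, R): Z overlapped-by R ✓
(Z, U): Z overlapped-by U ✓
Count: 19.

19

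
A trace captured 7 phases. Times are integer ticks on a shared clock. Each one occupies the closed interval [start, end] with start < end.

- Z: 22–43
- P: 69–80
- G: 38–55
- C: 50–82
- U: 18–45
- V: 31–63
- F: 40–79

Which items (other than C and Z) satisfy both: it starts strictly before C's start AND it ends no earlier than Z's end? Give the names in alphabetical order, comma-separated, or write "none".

F, G, U, V

Conditions: its start is strictly before C's start (X.start < 50) AND its end is no earlier than Z's end (X.end >= 43).
F: start 40 < 50? ✓; end 79 >= 43? ✓ → yes.
G: start 38 < 50? ✓; end 55 >= 43? ✓ → yes.
P: start 69 < 50? ✗; end 80 >= 43? ✓ → no.
U: start 18 < 50? ✓; end 45 >= 43? ✓ → yes.
V: start 31 < 50? ✓; end 63 >= 43? ✓ → yes.
Result: F, G, U, V.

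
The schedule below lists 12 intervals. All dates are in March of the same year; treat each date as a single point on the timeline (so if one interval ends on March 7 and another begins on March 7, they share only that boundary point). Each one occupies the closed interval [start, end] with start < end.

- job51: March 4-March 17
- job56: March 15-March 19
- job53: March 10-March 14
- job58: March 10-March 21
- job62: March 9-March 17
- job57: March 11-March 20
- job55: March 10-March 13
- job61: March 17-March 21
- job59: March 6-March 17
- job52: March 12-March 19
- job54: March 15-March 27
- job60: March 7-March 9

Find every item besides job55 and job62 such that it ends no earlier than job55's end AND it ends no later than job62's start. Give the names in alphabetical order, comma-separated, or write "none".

none

Conditions: its end is no earlier than job55's end (X.end >= March 13) AND its end is no later than job62's start (X.end <= March 9).
job51: end March 17 >= March 13? ✓; end March 17 <= March 9? ✗ → no.
job52: end March 19 >= March 13? ✓; end March 19 <= March 9? ✗ → no.
job53: end March 14 >= March 13? ✓; end March 14 <= March 9? ✗ → no.
job54: end March 27 >= March 13? ✓; end March 27 <= March 9? ✗ → no.
job56: end March 19 >= March 13? ✓; end March 19 <= March 9? ✗ → no.
job57: end March 20 >= March 13? ✓; end March 20 <= March 9? ✗ → no.
job58: end March 21 >= March 13? ✓; end March 21 <= March 9? ✗ → no.
job59: end March 17 >= March 13? ✓; end March 17 <= March 9? ✗ → no.
job60: end March 9 >= March 13? ✗; end March 9 <= March 9? ✓ → no.
job61: end March 21 >= March 13? ✓; end March 21 <= March 9? ✗ → no.
Result: none.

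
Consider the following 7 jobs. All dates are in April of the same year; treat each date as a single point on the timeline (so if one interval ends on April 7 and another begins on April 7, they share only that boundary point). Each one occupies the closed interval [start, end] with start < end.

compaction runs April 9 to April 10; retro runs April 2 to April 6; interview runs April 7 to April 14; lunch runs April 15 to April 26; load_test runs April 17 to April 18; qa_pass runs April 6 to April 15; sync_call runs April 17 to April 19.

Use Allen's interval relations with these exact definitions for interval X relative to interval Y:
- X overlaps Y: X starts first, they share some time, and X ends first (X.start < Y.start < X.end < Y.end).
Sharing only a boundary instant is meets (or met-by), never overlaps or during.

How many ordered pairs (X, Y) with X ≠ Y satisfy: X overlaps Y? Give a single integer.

0

Checking all 42 ordered pairs for relation 'overlaps'; matching pairs in alphabetical order:
No pair satisfies it.
Count: 0.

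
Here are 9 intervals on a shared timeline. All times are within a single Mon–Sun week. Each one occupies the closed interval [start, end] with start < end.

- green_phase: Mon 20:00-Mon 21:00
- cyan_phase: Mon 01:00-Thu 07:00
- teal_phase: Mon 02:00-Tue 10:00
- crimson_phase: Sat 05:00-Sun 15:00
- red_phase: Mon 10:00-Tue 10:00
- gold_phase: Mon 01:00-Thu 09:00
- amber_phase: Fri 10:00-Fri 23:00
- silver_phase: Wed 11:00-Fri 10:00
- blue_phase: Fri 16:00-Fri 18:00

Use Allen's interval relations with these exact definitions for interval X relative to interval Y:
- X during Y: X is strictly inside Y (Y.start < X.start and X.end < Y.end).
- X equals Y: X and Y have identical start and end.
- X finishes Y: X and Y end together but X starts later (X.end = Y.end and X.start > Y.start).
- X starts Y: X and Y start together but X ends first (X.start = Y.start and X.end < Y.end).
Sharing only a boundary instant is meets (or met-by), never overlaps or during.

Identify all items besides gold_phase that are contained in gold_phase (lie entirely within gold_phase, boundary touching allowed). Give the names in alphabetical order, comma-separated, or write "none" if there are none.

cyan_phase, green_phase, red_phase, teal_phase

Target gold_phase = [Mon 01:00, Thu 09:00].
amber_phase [Fri 10:00, Fri 23:00] → after → no.
blue_phase [Fri 16:00, Fri 18:00] → after → no.
crimson_phase [Sat 05:00, Sun 15:00] → after → no.
cyan_phase [Mon 01:00, Thu 07:00] → starts → yes.
green_phase [Mon 20:00, Mon 21:00] → during → yes.
red_phase [Mon 10:00, Tue 10:00] → during → yes.
silver_phase [Wed 11:00, Fri 10:00] → overlapped-by → no.
teal_phase [Mon 02:00, Tue 10:00] → during → yes.
Result: cyan_phase, green_phase, red_phase, teal_phase.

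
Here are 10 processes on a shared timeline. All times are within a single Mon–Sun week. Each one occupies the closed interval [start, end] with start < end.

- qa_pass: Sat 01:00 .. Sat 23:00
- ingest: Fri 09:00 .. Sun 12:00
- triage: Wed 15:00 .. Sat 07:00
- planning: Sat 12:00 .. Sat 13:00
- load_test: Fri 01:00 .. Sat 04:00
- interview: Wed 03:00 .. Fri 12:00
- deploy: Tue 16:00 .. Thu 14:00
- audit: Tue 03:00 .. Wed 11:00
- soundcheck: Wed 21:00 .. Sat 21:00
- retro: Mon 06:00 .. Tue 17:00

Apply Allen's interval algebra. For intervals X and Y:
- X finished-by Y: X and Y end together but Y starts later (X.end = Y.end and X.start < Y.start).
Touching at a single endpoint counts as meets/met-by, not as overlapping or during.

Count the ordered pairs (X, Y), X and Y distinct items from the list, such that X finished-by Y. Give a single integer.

0

Checking all 90 ordered pairs for relation 'finished-by'; matching pairs in alphabetical order:
No pair satisfies it.
Count: 0.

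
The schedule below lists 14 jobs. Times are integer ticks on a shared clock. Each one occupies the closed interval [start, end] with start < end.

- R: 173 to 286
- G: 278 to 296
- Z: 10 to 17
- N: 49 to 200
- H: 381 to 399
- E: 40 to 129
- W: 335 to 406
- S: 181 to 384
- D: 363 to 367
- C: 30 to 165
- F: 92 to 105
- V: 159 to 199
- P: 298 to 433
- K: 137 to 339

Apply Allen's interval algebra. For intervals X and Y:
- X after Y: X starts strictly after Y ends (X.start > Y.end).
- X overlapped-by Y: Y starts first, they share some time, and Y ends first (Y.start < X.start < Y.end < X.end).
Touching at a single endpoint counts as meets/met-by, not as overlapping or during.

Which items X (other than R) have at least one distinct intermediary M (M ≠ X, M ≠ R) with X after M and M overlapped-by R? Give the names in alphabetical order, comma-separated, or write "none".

Target R = [173, 286].
Intermediaries M with M overlapped-by R: G, S.
Via G — items with X after G: D, H, P, W.
Via S — items with X after S: none.
Union: D, H, P, W.

D, H, P, W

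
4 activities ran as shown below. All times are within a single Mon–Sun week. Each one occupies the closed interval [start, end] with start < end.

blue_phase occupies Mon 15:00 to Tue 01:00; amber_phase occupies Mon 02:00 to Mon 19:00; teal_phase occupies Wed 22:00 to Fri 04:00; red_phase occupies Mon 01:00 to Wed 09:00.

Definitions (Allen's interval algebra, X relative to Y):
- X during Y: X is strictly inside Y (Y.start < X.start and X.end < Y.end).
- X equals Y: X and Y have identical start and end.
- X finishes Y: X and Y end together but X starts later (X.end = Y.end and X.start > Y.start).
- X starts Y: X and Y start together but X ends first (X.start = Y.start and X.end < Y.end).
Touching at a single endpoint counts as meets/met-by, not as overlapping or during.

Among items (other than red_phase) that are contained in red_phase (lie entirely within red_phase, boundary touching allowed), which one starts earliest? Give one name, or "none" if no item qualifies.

Target red_phase = [Mon 01:00, Wed 09:00].
amber_phase [Mon 02:00, Mon 19:00] → during → candidate.
blue_phase [Mon 15:00, Tue 01:00] → during → candidate.
teal_phase [Wed 22:00, Fri 04:00] → after → excluded.
Among candidates, earliest start is Mon 02:00 → amber_phase.

amber_phase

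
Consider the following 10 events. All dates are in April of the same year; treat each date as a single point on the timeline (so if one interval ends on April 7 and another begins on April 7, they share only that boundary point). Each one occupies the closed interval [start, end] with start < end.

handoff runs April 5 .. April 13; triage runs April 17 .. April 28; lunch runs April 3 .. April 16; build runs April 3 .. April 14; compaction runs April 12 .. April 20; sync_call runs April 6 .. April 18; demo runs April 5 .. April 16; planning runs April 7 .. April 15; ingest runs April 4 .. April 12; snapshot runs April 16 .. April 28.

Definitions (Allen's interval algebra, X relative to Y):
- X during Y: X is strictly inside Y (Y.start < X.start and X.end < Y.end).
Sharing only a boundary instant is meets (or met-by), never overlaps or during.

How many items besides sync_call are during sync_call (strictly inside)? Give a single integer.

1

Target sync_call = [April 6, April 18].
build [April 3, April 14] → overlaps → no.
compaction [April 12, April 20] → overlapped-by → no.
demo [April 5, April 16] → overlaps → no.
handoff [April 5, April 13] → overlaps → no.
ingest [April 4, April 12] → overlaps → no.
lunch [April 3, April 16] → overlaps → no.
planning [April 7, April 15] → during → counts.
snapshot [April 16, April 28] → overlapped-by → no.
triage [April 17, April 28] → overlapped-by → no.
Total: 1.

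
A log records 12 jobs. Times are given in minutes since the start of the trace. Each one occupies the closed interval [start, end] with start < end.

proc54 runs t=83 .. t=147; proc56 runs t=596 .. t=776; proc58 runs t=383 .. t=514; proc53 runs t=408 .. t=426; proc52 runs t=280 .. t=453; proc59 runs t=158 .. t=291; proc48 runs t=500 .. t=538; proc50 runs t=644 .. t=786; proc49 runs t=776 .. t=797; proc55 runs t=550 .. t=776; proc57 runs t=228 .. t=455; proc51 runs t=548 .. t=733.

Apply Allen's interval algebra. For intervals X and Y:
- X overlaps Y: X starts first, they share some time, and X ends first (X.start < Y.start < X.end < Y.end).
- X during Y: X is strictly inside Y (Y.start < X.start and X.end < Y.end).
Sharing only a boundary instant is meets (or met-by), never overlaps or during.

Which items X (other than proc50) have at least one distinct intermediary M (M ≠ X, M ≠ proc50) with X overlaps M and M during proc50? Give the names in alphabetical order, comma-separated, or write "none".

none

Target proc50 = [t=644, t=786].
Intermediaries M with M during proc50: none.
Union: none.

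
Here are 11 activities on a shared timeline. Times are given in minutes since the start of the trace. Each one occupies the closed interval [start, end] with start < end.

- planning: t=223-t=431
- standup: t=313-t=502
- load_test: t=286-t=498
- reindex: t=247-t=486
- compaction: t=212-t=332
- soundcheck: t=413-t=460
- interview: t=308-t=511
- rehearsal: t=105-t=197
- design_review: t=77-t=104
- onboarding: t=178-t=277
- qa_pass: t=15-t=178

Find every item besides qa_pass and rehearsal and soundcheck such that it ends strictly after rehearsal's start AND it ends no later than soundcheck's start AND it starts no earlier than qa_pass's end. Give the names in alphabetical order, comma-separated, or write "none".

compaction, onboarding

Conditions: its end is strictly after rehearsal's start (X.end > t=105) AND its end is no later than soundcheck's start (X.end <= t=413) AND its start is no earlier than qa_pass's end (X.start >= t=178).
compaction: end t=332 > t=105? ✓; end t=332 <= t=413? ✓; start t=212 >= t=178? ✓ → yes.
design_review: end t=104 > t=105? ✗; end t=104 <= t=413? ✓; start t=77 >= t=178? ✗ → no.
interview: end t=511 > t=105? ✓; end t=511 <= t=413? ✗; start t=308 >= t=178? ✓ → no.
load_test: end t=498 > t=105? ✓; end t=498 <= t=413? ✗; start t=286 >= t=178? ✓ → no.
onboarding: end t=277 > t=105? ✓; end t=277 <= t=413? ✓; start t=178 >= t=178? ✓ → yes.
planning: end t=431 > t=105? ✓; end t=431 <= t=413? ✗; start t=223 >= t=178? ✓ → no.
reindex: end t=486 > t=105? ✓; end t=486 <= t=413? ✗; start t=247 >= t=178? ✓ → no.
standup: end t=502 > t=105? ✓; end t=502 <= t=413? ✗; start t=313 >= t=178? ✓ → no.
Result: compaction, onboarding.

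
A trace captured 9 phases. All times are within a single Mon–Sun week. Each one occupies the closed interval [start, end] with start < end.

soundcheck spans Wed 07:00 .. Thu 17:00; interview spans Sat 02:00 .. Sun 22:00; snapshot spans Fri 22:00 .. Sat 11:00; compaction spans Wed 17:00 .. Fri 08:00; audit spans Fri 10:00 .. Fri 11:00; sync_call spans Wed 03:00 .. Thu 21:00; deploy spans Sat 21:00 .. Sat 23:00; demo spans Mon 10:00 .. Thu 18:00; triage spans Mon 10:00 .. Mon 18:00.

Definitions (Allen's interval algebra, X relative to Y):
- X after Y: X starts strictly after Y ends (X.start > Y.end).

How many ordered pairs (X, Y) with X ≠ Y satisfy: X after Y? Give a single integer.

27

Checking all 72 ordered pairs for relation 'after'; matching pairs in alphabetical order:
(audit, compaction): audit after compaction ✓
(audit, demo): audit after demo ✓
(audit, soundcheck): audit after soundcheck ✓
(audit, sync_call): audit after sync_call ✓
(audit, triage): audit after triage ✓
(compaction, triage): compaction after triage ✓
(deploy, audit): deploy after audit ✓
(deploy, compaction): deploy after compaction ✓
(deploy, demo): deploy after demo ✓
(deploy, snapshot): deploy after snapshot ✓
(deploy, soundcheck): deploy after soundcheck ✓
(deploy, sync_call): deploy after sync_call ✓
(deploy, triage): deploy after triage ✓
(interview, audit): interview after audit ✓
(interview, compaction): interview after compaction ✓
(interview, demo): interview after demo ✓
(interview, soundcheck): interview after soundcheck ✓
(interview, sync_call): interview after sync_call ✓
(interview, triage): interview after triage ✓
(snapshot, audit): snapshot after audit ✓
(snapshot, compaction): snapshot after compaction ✓
(snapshot, demo): snapshot after demo ✓
(snapshot, soundcheck): snapshot after soundcheck ✓
(snapshot, sync_call): snapshot after sync_call ✓
... plus 3 further pairs not listed.
Count: 27.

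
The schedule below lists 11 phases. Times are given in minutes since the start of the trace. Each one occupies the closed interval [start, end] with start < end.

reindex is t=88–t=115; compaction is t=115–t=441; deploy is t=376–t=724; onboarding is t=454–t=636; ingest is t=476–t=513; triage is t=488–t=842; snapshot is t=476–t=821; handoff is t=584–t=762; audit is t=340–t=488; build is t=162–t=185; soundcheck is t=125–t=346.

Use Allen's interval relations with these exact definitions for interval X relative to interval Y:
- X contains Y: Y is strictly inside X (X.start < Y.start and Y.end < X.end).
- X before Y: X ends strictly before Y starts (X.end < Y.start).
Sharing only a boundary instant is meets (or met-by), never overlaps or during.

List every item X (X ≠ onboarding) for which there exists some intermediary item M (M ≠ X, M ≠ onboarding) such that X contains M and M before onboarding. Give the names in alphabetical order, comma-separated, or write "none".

compaction, soundcheck

Target onboarding = [t=454, t=636].
Intermediaries M with M before onboarding: build, compaction, reindex, soundcheck.
Via build — items with X contains build: compaction, soundcheck.
Via compaction — items with X contains compaction: none.
Via reindex — items with X contains reindex: none.
Via soundcheck — items with X contains soundcheck: compaction.
Union: compaction, soundcheck.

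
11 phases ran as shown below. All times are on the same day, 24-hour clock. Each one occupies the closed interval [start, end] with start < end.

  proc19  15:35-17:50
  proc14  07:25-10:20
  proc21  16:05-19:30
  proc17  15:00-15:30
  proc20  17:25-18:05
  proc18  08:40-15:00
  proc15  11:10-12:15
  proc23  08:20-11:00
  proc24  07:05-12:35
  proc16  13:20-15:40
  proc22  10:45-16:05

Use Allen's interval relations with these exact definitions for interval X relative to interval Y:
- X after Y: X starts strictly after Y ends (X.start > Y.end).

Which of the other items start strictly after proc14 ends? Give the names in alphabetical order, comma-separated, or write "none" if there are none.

Target proc14 = [07:25, 10:20].
proc15 [11:10, 12:15] → after → yes.
proc16 [13:20, 15:40] → after → yes.
proc17 [15:00, 15:30] → after → yes.
proc18 [08:40, 15:00] → overlapped-by → no.
proc19 [15:35, 17:50] → after → yes.
proc20 [17:25, 18:05] → after → yes.
proc21 [16:05, 19:30] → after → yes.
proc22 [10:45, 16:05] → after → yes.
proc23 [08:20, 11:00] → overlapped-by → no.
proc24 [07:05, 12:35] → contains → no.
Result: proc15, proc16, proc17, proc19, proc20, proc21, proc22.

proc15, proc16, proc17, proc19, proc20, proc21, proc22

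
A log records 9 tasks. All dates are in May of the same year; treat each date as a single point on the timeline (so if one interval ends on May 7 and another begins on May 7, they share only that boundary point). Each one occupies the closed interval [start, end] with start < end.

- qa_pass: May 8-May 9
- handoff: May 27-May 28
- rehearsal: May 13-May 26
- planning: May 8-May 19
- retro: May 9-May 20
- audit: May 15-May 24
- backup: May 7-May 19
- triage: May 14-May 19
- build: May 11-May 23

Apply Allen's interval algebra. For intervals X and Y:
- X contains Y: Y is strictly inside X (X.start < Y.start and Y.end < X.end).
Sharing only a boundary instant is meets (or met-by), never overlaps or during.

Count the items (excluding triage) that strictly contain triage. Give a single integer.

Target triage = [May 14, May 19].
audit [May 15, May 24] → overlapped-by → no.
backup [May 7, May 19] → finished-by → no.
build [May 11, May 23] → contains → counts.
handoff [May 27, May 28] → after → no.
planning [May 8, May 19] → finished-by → no.
qa_pass [May 8, May 9] → before → no.
rehearsal [May 13, May 26] → contains → counts.
retro [May 9, May 20] → contains → counts.
Total: 3.

3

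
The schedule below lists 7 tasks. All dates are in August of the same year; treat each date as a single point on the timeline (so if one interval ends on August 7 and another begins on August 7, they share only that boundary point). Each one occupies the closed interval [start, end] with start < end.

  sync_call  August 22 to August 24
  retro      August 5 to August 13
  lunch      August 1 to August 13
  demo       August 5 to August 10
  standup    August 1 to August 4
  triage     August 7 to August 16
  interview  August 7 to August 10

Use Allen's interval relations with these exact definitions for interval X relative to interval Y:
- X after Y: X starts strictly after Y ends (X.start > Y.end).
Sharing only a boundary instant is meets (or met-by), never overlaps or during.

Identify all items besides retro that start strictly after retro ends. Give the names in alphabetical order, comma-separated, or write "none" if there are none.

Target retro = [August 5, August 13].
demo [August 5, August 10] → starts → no.
interview [August 7, August 10] → during → no.
lunch [August 1, August 13] → finished-by → no.
standup [August 1, August 4] → before → no.
sync_call [August 22, August 24] → after → yes.
triage [August 7, August 16] → overlapped-by → no.
Result: sync_call.

sync_call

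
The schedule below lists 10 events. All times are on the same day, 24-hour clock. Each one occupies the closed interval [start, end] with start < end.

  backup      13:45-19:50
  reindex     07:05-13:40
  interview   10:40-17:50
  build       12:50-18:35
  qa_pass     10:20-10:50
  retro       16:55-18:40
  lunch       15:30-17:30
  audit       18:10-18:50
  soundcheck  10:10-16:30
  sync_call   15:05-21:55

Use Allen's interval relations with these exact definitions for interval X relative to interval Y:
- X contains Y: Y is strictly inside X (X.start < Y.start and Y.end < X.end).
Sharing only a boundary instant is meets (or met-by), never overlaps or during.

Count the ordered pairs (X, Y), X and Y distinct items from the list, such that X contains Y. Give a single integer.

10

Checking all 90 ordered pairs for relation 'contains'; matching pairs in alphabetical order:
(backup, audit): backup contains audit ✓
(backup, lunch): backup contains lunch ✓
(backup, retro): backup contains retro ✓
(build, lunch): build contains lunch ✓
(interview, lunch): interview contains lunch ✓
(reindex, qa_pass): reindex contains qa_pass ✓
(soundcheck, qa_pass): soundcheck contains qa_pass ✓
(sync_call, audit): sync_call contains audit ✓
(sync_call, lunch): sync_call contains lunch ✓
(sync_call, retro): sync_call contains retro ✓
Count: 10.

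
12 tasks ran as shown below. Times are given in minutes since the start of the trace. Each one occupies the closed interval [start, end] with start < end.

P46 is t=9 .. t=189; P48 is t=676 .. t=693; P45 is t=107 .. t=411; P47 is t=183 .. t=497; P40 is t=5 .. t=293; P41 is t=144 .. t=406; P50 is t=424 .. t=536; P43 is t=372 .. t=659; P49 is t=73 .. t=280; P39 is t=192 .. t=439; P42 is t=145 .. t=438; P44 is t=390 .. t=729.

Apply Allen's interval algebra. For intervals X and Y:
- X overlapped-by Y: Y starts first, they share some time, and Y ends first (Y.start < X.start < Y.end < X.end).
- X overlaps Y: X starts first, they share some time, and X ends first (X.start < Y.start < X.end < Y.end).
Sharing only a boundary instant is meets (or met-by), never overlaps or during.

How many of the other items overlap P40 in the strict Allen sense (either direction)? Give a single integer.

5

Target P40 = [t=5, t=293].
P39 [t=192, t=439] → overlapped-by → counts.
P41 [t=144, t=406] → overlapped-by → counts.
P42 [t=145, t=438] → overlapped-by → counts.
P43 [t=372, t=659] → after → no.
P44 [t=390, t=729] → after → no.
P45 [t=107, t=411] → overlapped-by → counts.
P46 [t=9, t=189] → during → no.
P47 [t=183, t=497] → overlapped-by → counts.
P48 [t=676, t=693] → after → no.
P49 [t=73, t=280] → during → no.
P50 [t=424, t=536] → after → no.
Total: 5.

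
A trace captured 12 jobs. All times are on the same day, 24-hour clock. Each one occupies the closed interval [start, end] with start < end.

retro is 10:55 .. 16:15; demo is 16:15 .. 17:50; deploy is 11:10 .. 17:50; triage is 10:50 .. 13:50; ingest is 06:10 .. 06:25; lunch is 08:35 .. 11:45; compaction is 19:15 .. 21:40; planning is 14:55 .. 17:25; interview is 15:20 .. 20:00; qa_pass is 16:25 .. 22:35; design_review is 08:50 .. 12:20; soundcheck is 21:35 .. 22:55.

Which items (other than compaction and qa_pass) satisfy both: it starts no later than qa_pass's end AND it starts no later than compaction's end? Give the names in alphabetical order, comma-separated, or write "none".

demo, deploy, design_review, ingest, interview, lunch, planning, retro, soundcheck, triage

Conditions: its start is no later than qa_pass's end (X.start <= 22:35) AND its start is no later than compaction's end (X.start <= 21:40).
demo: start 16:15 <= 22:35? ✓; start 16:15 <= 21:40? ✓ → yes.
deploy: start 11:10 <= 22:35? ✓; start 11:10 <= 21:40? ✓ → yes.
design_review: start 08:50 <= 22:35? ✓; start 08:50 <= 21:40? ✓ → yes.
ingest: start 06:10 <= 22:35? ✓; start 06:10 <= 21:40? ✓ → yes.
interview: start 15:20 <= 22:35? ✓; start 15:20 <= 21:40? ✓ → yes.
lunch: start 08:35 <= 22:35? ✓; start 08:35 <= 21:40? ✓ → yes.
planning: start 14:55 <= 22:35? ✓; start 14:55 <= 21:40? ✓ → yes.
retro: start 10:55 <= 22:35? ✓; start 10:55 <= 21:40? ✓ → yes.
soundcheck: start 21:35 <= 22:35? ✓; start 21:35 <= 21:40? ✓ → yes.
triage: start 10:50 <= 22:35? ✓; start 10:50 <= 21:40? ✓ → yes.
Result: demo, deploy, design_review, ingest, interview, lunch, planning, retro, soundcheck, triage.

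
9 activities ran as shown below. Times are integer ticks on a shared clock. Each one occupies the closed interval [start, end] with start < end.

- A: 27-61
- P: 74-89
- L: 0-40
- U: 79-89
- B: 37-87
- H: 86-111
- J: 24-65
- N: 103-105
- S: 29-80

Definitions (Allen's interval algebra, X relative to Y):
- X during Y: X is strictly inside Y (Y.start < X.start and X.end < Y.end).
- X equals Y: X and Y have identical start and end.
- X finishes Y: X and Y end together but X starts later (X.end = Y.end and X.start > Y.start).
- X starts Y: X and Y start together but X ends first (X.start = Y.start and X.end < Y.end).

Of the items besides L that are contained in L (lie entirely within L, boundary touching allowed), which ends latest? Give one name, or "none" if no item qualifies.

none

Target L = [0, 40].
A [27, 61] → overlapped-by → excluded.
B [37, 87] → overlapped-by → excluded.
H [86, 111] → after → excluded.
J [24, 65] → overlapped-by → excluded.
N [103, 105] → after → excluded.
P [74, 89] → after → excluded.
S [29, 80] → overlapped-by → excluded.
U [79, 89] → after → excluded.
No candidates → none.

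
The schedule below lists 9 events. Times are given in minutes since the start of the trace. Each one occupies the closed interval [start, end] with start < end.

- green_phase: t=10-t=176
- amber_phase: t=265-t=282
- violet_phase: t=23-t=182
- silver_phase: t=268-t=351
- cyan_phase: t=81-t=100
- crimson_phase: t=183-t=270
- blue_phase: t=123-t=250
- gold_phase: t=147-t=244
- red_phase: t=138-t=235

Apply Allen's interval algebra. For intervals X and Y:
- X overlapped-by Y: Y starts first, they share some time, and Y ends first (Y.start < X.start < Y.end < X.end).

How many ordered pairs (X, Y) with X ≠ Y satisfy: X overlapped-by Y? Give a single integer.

14

Checking all 72 ordered pairs for relation 'overlapped-by'; matching pairs in alphabetical order:
(amber_phase, crimson_phase): amber_phase overlapped-by crimson_phase ✓
(blue_phase, green_phase): blue_phase overlapped-by green_phase ✓
(blue_phase, violet_phase): blue_phase overlapped-by violet_phase ✓
(crimson_phase, blue_phase): crimson_phase overlapped-by blue_phase ✓
(crimson_phase, gold_phase): crimson_phase overlapped-by gold_phase ✓
(crimson_phase, red_phase): crimson_phase overlapped-by red_phase ✓
(gold_phase, green_phase): gold_phase overlapped-by green_phase ✓
(gold_phase, red_phase): gold_phase overlapped-by red_phase ✓
(gold_phase, violet_phase): gold_phase overlapped-by violet_phase ✓
(red_phase, green_phase): red_phase overlapped-by green_phase ✓
(red_phase, violet_phase): red_phase overlapped-by violet_phase ✓
(silver_phase, amber_phase): silver_phase overlapped-by amber_phase ✓
(silver_phase, crimson_phase): silver_phase overlapped-by crimson_phase ✓
(violet_phase, green_phase): violet_phase overlapped-by green_phase ✓
Count: 14.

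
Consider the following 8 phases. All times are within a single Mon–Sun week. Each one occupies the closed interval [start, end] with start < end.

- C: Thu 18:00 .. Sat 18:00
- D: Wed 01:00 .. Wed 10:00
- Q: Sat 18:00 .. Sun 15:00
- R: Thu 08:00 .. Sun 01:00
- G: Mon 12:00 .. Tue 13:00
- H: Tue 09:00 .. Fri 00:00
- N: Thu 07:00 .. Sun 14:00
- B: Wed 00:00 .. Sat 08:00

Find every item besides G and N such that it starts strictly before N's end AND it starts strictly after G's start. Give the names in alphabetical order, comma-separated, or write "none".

B, C, D, H, Q, R

Conditions: its start is strictly before N's end (X.start < Sun 14:00) AND its start is strictly after G's start (X.start > Mon 12:00).
B: start Wed 00:00 < Sun 14:00? ✓; start Wed 00:00 > Mon 12:00? ✓ → yes.
C: start Thu 18:00 < Sun 14:00? ✓; start Thu 18:00 > Mon 12:00? ✓ → yes.
D: start Wed 01:00 < Sun 14:00? ✓; start Wed 01:00 > Mon 12:00? ✓ → yes.
H: start Tue 09:00 < Sun 14:00? ✓; start Tue 09:00 > Mon 12:00? ✓ → yes.
Q: start Sat 18:00 < Sun 14:00? ✓; start Sat 18:00 > Mon 12:00? ✓ → yes.
R: start Thu 08:00 < Sun 14:00? ✓; start Thu 08:00 > Mon 12:00? ✓ → yes.
Result: B, C, D, H, Q, R.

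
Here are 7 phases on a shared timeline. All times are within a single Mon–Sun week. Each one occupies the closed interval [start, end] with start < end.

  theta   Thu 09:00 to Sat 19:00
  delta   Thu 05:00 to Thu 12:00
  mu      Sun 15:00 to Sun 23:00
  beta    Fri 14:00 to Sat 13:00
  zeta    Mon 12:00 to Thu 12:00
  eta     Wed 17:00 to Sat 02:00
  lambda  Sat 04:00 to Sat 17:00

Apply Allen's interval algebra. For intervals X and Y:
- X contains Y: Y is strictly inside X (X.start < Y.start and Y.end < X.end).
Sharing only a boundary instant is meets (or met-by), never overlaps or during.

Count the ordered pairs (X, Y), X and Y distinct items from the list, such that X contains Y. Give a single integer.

Checking all 42 ordered pairs for relation 'contains'; matching pairs in alphabetical order:
(eta, delta): eta contains delta ✓
(theta, beta): theta contains beta ✓
(theta, lambda): theta contains lambda ✓
Count: 3.

3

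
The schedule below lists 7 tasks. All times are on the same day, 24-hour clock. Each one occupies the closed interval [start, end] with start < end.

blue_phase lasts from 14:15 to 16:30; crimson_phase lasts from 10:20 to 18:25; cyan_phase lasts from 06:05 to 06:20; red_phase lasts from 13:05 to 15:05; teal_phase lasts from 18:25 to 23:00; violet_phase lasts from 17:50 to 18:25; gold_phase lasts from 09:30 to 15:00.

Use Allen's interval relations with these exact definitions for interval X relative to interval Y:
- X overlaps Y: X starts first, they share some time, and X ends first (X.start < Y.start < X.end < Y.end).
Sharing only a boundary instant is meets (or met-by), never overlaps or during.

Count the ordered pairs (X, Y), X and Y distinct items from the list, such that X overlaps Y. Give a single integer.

Checking all 42 ordered pairs for relation 'overlaps'; matching pairs in alphabetical order:
(gold_phase, blue_phase): gold_phase overlaps blue_phase ✓
(gold_phase, crimson_phase): gold_phase overlaps crimson_phase ✓
(gold_phase, red_phase): gold_phase overlaps red_phase ✓
(red_phase, blue_phase): red_phase overlaps blue_phase ✓
Count: 4.

4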